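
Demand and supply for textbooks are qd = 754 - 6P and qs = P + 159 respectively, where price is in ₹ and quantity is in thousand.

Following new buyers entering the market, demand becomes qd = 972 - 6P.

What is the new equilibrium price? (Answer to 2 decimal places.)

116.14

Before the shock: 754 - 6P = P + 159 ⇒ 595 = 7P ⇒ P = 85, q = 244.
After the shift, demand is qd = 972 - 6P and supply is qs = P + 159.
New equilibrium: 972 - 6P = P + 159 ⇒ 813 = 7P ⇒ P = 813/7 ≈ 116.1429, q = 1926/7 ≈ 275.1429.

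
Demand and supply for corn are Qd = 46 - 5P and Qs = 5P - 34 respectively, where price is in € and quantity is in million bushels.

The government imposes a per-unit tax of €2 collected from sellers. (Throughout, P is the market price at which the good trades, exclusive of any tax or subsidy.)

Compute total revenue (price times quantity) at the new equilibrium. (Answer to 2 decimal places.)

9.00

Original equilibrium: 46 - 5P = 5P - 34 gives 80 = 10P, so P = 8 and Q = 6.
Since sellers keep the price net of the tax, the effective supply curve becomes Qs = 5P - 44.
New equilibrium: 46 - 5P = 5P - 44 ⇒ 90 = 10P ⇒ P = 9, Q = 1.
New expenditure = 9 × 1 = 9.00.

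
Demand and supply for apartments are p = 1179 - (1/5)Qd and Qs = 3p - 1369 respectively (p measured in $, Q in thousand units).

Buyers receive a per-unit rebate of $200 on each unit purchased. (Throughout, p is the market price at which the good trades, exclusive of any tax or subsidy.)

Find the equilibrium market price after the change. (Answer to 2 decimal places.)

Initially, 5895 - 5p = 3p - 1369, so 7264 = 8p and p = 908, Q = 1355.
Since buyers' out-of-pocket price is the market price minus the rebate, the effective demand curve becomes Qd = 6895 - 5p.
Clearing the new market: 6895 - 5p = 3p - 1369, so p = 1033 and Q = 1730.

1033.00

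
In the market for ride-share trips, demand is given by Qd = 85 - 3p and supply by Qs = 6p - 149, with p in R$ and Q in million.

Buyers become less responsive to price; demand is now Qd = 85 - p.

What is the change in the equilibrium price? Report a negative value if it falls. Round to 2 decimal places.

+7.43

Solve the original market: 85 - 3p = 6p - 149, hence p = 26 and Q = 7.
With the change applied: demand Qd = 85 - p, supply Qs = 6p - 149.
Equate the new curves: 85 - p = 6p - 149, giving 234 = 7p, p = 234/7 ≈ 33.4286, Q = 361/7 ≈ 51.5714.
Δp = 33.4286 − 26 = +7.43.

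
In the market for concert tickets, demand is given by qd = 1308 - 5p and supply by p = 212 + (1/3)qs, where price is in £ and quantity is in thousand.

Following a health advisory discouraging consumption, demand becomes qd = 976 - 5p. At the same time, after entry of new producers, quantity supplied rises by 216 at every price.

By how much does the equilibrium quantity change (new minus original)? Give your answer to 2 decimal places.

Original equilibrium: 1308 - 5p = 3p - 636 gives 1944 = 8p, so p = 243 and q = 93.
The new curves are qd = 976 - 5p (demand) and qs = 3p - 420 (supply).
New equilibrium: 976 - 5p = 3p - 420 ⇒ 1396 = 8p ⇒ p = 174.5, q = 103.5.
Δq = 103.5 − 93 = +10.50.

+10.50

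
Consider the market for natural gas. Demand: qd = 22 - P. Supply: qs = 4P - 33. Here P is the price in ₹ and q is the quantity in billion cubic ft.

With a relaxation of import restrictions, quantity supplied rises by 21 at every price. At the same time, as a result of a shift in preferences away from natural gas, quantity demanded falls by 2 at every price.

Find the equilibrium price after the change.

6.4

Before the shock: 22 - P = 4P - 33 ⇒ 55 = 5P ⇒ P = 11, q = 11.
The shock moves the curves to qd = 20 - P and qs = 4P - 12.
Clearing the new market: 20 - P = 4P - 12, so P = 6.4 and q = 13.6.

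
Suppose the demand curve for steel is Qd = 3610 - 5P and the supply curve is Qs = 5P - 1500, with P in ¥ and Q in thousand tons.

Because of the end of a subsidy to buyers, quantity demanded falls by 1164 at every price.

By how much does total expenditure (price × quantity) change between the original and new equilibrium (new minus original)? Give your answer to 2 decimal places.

-352459.20

Solve the original market: 3610 - 5P = 5P - 1500, hence P = 511 and Q = 1055.
With the change applied: demand Qd = 2446 - 5P, supply Qs = 5P - 1500.
Clearing the new market: 2446 - 5P = 5P - 1500, so P = 394.6 and Q = 473.
Expenditure moves from 511×1055 = 539105 to 394.6×473 = 186645.8; change = -352459.20.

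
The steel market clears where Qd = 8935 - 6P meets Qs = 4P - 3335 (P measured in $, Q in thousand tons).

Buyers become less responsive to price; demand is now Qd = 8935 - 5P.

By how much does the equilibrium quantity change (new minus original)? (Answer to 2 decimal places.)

+545.33

Before the shock: 8935 - 6P = 4P - 3335 ⇒ 12270 = 10P ⇒ P = 1227, Q = 1573.
After the shift, demand is Qd = 8935 - 5P and supply is Qs = 4P - 3335.
Clearing the new market: 8935 - 5P = 4P - 3335, so P = 4090/3 ≈ 1363.3333 and Q = 6355/3 ≈ 2118.3333.
ΔQ = 2118.3333 − 1573 = +545.33.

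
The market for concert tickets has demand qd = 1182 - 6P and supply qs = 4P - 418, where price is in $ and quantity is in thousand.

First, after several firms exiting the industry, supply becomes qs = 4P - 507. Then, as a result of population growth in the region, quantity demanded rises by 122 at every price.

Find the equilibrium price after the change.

181.1

Solve the original market: 1182 - 6P = 4P - 418, hence P = 160 and q = 222.
With the change applied: demand qd = 1304 - 6P, supply qs = 4P - 507.
New equilibrium: 1304 - 6P = 4P - 507 ⇒ 1811 = 10P ⇒ P = 181.1, q = 217.4.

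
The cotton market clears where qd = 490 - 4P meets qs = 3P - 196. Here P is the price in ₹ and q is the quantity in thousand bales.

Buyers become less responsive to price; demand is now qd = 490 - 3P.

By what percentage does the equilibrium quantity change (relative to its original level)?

Before the shock: 490 - 4P = 3P - 196 ⇒ 686 = 7P ⇒ P = 98, q = 98.
The shock moves the curves to qd = 490 - 3P and qs = 3P - 196.
Setting them equal: 490 - 3P = 3P - 196 → 686 = 6P, so P = 343/3 ≈ 114.3333 and q = 147.
%Δq = (147 − 98) / 98 × 100 = +50%.

+50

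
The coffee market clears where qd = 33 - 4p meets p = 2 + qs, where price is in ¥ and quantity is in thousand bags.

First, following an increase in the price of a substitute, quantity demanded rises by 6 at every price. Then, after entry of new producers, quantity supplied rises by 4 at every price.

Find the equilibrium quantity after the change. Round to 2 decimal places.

9.40

Solve the original market: 33 - 4p = p - 2, hence p = 7 and q = 5.
After the shift, demand is qd = 39 - 4p and supply is qs = p + 2.
Equate the new curves: 39 - 4p = p + 2, giving 37 = 5p, p = 7.4, q = 9.4.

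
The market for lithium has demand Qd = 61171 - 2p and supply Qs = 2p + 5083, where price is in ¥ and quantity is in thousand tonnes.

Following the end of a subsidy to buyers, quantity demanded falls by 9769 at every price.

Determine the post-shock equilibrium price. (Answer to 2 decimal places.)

11579.75

Original equilibrium: 61171 - 2p = 2p + 5083 gives 56088 = 4p, so p = 14022 and Q = 33127.
The new curves are Qd = 51402 - 2p (demand) and Qs = 2p + 5083 (supply).
New equilibrium: 51402 - 2p = 2p + 5083 ⇒ 46319 = 4p ⇒ p = 11579.75, Q = 28242.5.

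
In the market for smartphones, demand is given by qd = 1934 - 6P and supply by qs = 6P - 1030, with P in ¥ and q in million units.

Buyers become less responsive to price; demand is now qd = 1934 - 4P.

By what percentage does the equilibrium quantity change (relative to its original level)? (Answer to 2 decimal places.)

+65.58

Initially, 1934 - 6P = 6P - 1030, so 2964 = 12P and P = 247, q = 452.
After the shift, demand is qd = 1934 - 4P and supply is qs = 6P - 1030.
Clearing the new market: 1934 - 4P = 6P - 1030, so P = 296.4 and q = 748.4.
%Δq = (748.4 − 452) / 452 × 100 = +65.58%.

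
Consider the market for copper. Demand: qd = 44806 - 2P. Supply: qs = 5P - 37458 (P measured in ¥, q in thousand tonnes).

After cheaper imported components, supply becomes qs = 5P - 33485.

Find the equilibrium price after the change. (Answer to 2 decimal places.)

Before the shock: 44806 - 2P = 5P - 37458 ⇒ 82264 = 7P ⇒ P = 11752, q = 21302.
After the shift, demand is qd = 44806 - 2P and supply is qs = 5P - 33485.
Setting them equal: 44806 - 2P = 5P - 33485 → 78291 = 7P, so P = 78291/7 ≈ 11184.4286 and q = 157060/7 ≈ 22437.1429.

11184.43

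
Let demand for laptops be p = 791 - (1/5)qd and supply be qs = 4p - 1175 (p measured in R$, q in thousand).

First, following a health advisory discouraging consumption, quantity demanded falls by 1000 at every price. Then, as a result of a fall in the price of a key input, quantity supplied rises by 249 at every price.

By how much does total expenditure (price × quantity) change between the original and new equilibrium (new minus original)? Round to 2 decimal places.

Initially, 3955 - 5p = 4p - 1175, so 5130 = 9p and p = 570, q = 1105.
After the shift, demand is qd = 2955 - 5p and supply is qs = 4p - 926.
Equate the new curves: 2955 - 5p = 4p - 926, giving 3881 = 9p, p = 3881/9 ≈ 431.2222, q = 7190/9 ≈ 798.8889.
Expenditure moves from 570×1105 = 629850 to 431.2222×798.8889 = 344498.6420; change = -285351.36.

-285351.36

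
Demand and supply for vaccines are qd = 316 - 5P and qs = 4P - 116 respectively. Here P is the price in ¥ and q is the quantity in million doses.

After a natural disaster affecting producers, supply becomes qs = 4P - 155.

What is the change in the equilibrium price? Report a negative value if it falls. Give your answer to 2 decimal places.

Initially, 316 - 5P = 4P - 116, so 432 = 9P and P = 48, q = 76.
The new curves are qd = 316 - 5P (demand) and qs = 4P - 155 (supply).
Equate the new curves: 316 - 5P = 4P - 155, giving 471 = 9P, P = 157/3 ≈ 52.3333, q = 163/3 ≈ 54.3333.
ΔP = 52.3333 − 48 = +4.33.

+4.33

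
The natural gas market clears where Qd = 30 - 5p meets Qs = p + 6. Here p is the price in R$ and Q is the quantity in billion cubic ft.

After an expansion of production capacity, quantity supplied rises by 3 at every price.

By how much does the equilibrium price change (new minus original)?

Initially, 30 - 5p = p + 6, so 24 = 6p and p = 4, Q = 10.
The shock moves the curves to Qd = 30 - 5p and Qs = p + 9.
Setting them equal: 30 - 5p = p + 9 → 21 = 6p, so p = 3.5 and Q = 12.5.
Δp = 3.5 − 4 = -0.5.

-0.5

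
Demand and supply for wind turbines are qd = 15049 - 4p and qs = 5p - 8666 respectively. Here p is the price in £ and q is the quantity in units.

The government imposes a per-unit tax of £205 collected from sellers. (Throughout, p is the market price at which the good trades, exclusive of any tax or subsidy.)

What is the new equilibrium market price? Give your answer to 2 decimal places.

Original equilibrium: 15049 - 4p = 5p - 8666 gives 23715 = 9p, so p = 2635 and q = 4509.
Since sellers keep the price net of the tax, the effective supply curve becomes qs = 5p - 9691.
New equilibrium: 15049 - 4p = 5p - 9691 ⇒ 24740 = 9p ⇒ p = 24740/9 ≈ 2748.8889, q = 36481/9 ≈ 4053.4444.

2748.89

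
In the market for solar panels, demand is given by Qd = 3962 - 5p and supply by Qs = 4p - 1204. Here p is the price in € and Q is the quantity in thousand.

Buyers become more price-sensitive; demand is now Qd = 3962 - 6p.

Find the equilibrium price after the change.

Initially, 3962 - 5p = 4p - 1204, so 5166 = 9p and p = 574, Q = 1092.
The shock moves the curves to Qd = 3962 - 6p and Qs = 4p - 1204.
New equilibrium: 3962 - 6p = 4p - 1204 ⇒ 5166 = 10p ⇒ p = 516.6, Q = 862.4.

516.6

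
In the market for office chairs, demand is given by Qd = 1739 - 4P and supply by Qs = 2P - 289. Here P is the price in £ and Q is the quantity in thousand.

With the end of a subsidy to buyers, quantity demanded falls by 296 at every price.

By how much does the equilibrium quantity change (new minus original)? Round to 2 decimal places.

-98.67

Original equilibrium: 1739 - 4P = 2P - 289 gives 2028 = 6P, so P = 338 and Q = 387.
With the change applied: demand Qd = 1443 - 4P, supply Qs = 2P - 289.
Setting them equal: 1443 - 4P = 2P - 289 → 1732 = 6P, so P = 866/3 ≈ 288.6667 and Q = 865/3 ≈ 288.3333.
ΔQ = 288.3333 − 387 = -98.67.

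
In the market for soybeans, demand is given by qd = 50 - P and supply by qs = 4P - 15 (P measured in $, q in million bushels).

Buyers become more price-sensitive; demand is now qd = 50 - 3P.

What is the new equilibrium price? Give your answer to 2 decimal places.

9.29

Solve the original market: 50 - P = 4P - 15, hence P = 13 and q = 37.
With the change applied: demand qd = 50 - 3P, supply qs = 4P - 15.
Setting them equal: 50 - 3P = 4P - 15 → 65 = 7P, so P = 65/7 ≈ 9.2857 and q = 155/7 ≈ 22.1429.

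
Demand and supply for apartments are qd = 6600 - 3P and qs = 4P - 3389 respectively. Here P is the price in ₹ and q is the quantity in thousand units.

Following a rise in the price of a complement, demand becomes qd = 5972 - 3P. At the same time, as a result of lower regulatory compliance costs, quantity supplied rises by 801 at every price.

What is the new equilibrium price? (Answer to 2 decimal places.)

1222.86

Original equilibrium: 6600 - 3P = 4P - 3389 gives 9989 = 7P, so P = 1427 and q = 2319.
After the shift, demand is qd = 5972 - 3P and supply is qs = 4P - 2588.
Clearing the new market: 5972 - 3P = 4P - 2588, so P = 8560/7 ≈ 1222.8571 and q = 16124/7 ≈ 2303.4286.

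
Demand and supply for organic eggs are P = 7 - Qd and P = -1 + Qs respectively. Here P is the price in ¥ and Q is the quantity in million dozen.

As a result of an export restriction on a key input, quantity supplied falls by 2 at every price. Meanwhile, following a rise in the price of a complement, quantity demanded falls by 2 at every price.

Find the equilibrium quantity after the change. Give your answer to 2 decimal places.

Before the shock: 7 - P = P + 1 ⇒ 6 = 2P ⇒ P = 3, Q = 4.
The shock moves the curves to Qd = 5 - P and Qs = P - 1.
Clearing the new market: 5 - P = P - 1, so P = 3 and Q = 2.

2.00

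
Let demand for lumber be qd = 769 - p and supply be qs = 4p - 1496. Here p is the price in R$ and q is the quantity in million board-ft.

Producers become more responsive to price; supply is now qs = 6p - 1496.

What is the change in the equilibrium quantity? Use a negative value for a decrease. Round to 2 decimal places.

Initially, 769 - p = 4p - 1496, so 2265 = 5p and p = 453, q = 316.
The shock moves the curves to qd = 769 - p and qs = 6p - 1496.
Setting them equal: 769 - p = 6p - 1496 → 2265 = 7p, so p = 2265/7 ≈ 323.5714 and q = 3118/7 ≈ 445.4286.
Δq = 445.4286 − 316 = +129.43.

+129.43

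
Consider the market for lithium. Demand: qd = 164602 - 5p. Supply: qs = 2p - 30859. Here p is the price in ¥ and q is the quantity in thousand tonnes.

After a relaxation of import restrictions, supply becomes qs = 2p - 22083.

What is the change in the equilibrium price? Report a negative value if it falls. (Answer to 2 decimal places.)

Before the shock: 164602 - 5p = 2p - 30859 ⇒ 195461 = 7p ⇒ p = 27923, q = 24987.
After the shift, demand is qd = 164602 - 5p and supply is qs = 2p - 22083.
Clearing the new market: 164602 - 5p = 2p - 22083, so p = 186685/7 ≈ 26669.2857 and q = 218789/7 ≈ 31255.5714.
Δp = 26669.2857 − 27923 = -1253.71.

-1253.71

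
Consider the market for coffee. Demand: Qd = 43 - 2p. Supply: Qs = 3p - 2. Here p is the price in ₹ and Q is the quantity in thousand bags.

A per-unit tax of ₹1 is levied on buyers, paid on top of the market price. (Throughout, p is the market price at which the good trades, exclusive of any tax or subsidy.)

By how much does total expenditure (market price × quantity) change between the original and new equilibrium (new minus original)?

Original equilibrium: 43 - 2p = 3p - 2 gives 45 = 5p, so p = 9 and Q = 25.
Since buyers pay the price plus the tax, the effective demand curve becomes Qd = 41 - 2p.
Equate the new curves: 41 - 2p = 3p - 2, giving 43 = 5p, p = 8.6, Q = 23.8.
Expenditure moves from 9×25 = 225 to 8.6×23.8 = 204.68; change = -20.32.

-20.32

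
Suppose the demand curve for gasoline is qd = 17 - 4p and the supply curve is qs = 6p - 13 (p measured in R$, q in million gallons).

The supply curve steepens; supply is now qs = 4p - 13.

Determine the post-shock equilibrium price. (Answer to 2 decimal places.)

3.75

Initially, 17 - 4p = 6p - 13, so 30 = 10p and p = 3, q = 5.
The shock moves the curves to qd = 17 - 4p and qs = 4p - 13.
Equate the new curves: 17 - 4p = 4p - 13, giving 30 = 8p, p = 3.75, q = 2.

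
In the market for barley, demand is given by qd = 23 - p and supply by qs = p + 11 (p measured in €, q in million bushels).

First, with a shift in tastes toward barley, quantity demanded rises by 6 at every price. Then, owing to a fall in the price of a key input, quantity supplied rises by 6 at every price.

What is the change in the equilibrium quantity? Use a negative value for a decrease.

+6

Solve the original market: 23 - p = p + 11, hence p = 6 and q = 17.
The new curves are qd = 29 - p (demand) and qs = p + 17 (supply).
Clearing the new market: 29 - p = p + 17, so p = 6 and q = 23.
Δq = 23 − 17 = +6.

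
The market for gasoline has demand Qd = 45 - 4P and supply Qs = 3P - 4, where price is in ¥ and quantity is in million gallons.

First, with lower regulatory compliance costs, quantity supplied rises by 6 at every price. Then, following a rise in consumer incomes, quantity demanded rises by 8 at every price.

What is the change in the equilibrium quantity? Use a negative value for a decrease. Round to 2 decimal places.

Before the shock: 45 - 4P = 3P - 4 ⇒ 49 = 7P ⇒ P = 7, Q = 17.
The new curves are Qd = 53 - 4P (demand) and Qs = 3P + 2 (supply).
New equilibrium: 53 - 4P = 3P + 2 ⇒ 51 = 7P ⇒ P = 51/7 ≈ 7.2857, Q = 167/7 ≈ 23.8571.
ΔQ = 23.8571 − 17 = +6.86.

+6.86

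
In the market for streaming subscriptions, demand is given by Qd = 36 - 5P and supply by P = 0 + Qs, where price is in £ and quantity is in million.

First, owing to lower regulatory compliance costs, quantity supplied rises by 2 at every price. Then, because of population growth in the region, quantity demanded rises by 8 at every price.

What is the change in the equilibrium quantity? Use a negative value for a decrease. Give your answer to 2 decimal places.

+3.00

Before the shock: 36 - 5P = P ⇒ 36 = 6P ⇒ P = 6, Q = 6.
After the shift, demand is Qd = 44 - 5P and supply is Qs = P + 2.
Clearing the new market: 44 - 5P = P + 2, so P = 7 and Q = 9.
ΔQ = 9 − 6 = +3.00.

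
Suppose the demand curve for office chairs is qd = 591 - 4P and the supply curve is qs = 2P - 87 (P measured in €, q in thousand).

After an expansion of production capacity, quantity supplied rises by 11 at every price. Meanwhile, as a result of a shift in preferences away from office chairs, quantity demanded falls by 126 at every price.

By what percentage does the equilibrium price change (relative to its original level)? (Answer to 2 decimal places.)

-20.21

Solve the original market: 591 - 4P = 2P - 87, hence P = 113 and q = 139.
The shock moves the curves to qd = 465 - 4P and qs = 2P - 76.
Setting them equal: 465 - 4P = 2P - 76 → 541 = 6P, so P = 541/6 ≈ 90.1667 and q = 313/3 ≈ 104.3333.
%ΔP = (90.1667 − 113) / 113 × 100 = -20.21%.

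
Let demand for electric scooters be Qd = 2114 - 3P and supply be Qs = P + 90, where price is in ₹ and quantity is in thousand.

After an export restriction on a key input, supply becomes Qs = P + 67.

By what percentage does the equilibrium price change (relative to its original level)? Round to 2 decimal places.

Solve the original market: 2114 - 3P = P + 90, hence P = 506 and Q = 596.
The shock moves the curves to Qd = 2114 - 3P and Qs = P + 67.
Equate the new curves: 2114 - 3P = P + 67, giving 2047 = 4P, P = 511.75, Q = 578.75.
%ΔP = (511.75 − 506) / 506 × 100 = +1.14%.

+1.14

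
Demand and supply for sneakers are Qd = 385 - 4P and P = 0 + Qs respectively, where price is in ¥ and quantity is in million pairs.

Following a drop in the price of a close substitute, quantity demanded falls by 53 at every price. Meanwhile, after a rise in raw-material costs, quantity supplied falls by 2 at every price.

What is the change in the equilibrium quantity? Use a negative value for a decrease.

-12.2

Solve the original market: 385 - 4P = P, hence P = 77 and Q = 77.
The shock moves the curves to Qd = 332 - 4P and Qs = P - 2.
Clearing the new market: 332 - 4P = P - 2, so P = 66.8 and Q = 64.8.
ΔQ = 64.8 − 77 = -12.2.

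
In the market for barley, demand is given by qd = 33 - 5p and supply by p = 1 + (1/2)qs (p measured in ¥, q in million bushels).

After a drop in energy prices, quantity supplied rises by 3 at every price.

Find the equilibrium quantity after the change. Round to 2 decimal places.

Solve the original market: 33 - 5p = 2p - 2, hence p = 5 and q = 8.
With the change applied: demand qd = 33 - 5p, supply qs = 2p + 1.
Clearing the new market: 33 - 5p = 2p + 1, so p = 32/7 ≈ 4.5714 and q = 71/7 ≈ 10.1429.

10.14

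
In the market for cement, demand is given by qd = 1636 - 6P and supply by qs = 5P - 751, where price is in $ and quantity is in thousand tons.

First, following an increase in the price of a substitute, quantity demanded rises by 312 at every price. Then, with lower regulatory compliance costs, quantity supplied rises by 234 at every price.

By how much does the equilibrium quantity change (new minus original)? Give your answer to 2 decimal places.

+269.45

Solve the original market: 1636 - 6P = 5P - 751, hence P = 217 and q = 334.
The new curves are qd = 1948 - 6P (demand) and qs = 5P - 517 (supply).
Equate the new curves: 1948 - 6P = 5P - 517, giving 2465 = 11P, P = 2465/11 ≈ 224.0909, q = 6638/11 ≈ 603.4545.
Δq = 603.4545 − 334 = +269.45.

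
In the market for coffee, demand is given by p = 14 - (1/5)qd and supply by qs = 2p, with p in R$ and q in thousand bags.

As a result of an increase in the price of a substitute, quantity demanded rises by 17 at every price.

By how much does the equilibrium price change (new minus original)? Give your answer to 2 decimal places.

+2.43

Original equilibrium: 70 - 5p = 2p gives 70 = 7p, so p = 10 and q = 20.
After the shift, demand is qd = 87 - 5p and supply is qs = 2p.
Equate the new curves: 87 - 5p = 2p, giving 87 = 7p, p = 87/7 ≈ 12.4286, q = 174/7 ≈ 24.8571.
Δp = 12.4286 − 10 = +2.43.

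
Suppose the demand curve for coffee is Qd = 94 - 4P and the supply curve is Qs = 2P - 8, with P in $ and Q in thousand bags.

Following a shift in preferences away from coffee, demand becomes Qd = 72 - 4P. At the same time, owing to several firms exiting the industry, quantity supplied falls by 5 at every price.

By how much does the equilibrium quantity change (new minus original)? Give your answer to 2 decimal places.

Solve the original market: 94 - 4P = 2P - 8, hence P = 17 and Q = 26.
The shock moves the curves to Qd = 72 - 4P and Qs = 2P - 13.
Setting them equal: 72 - 4P = 2P - 13 → 85 = 6P, so P = 85/6 ≈ 14.1667 and Q = 46/3 ≈ 15.3333.
ΔQ = 15.3333 − 26 = -10.67.

-10.67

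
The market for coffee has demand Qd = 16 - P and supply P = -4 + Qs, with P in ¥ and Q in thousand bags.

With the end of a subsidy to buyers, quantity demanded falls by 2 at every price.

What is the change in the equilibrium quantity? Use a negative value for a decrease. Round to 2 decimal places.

-1.00

Initially, 16 - P = P + 4, so 12 = 2P and P = 6, Q = 10.
After the shift, demand is Qd = 14 - P and supply is Qs = P + 4.
Clearing the new market: 14 - P = P + 4, so P = 5 and Q = 9.
ΔQ = 9 − 10 = -1.00.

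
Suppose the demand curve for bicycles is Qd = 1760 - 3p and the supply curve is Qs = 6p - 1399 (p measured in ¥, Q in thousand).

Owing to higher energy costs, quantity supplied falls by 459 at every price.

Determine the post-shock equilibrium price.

402

Original equilibrium: 1760 - 3p = 6p - 1399 gives 3159 = 9p, so p = 351 and Q = 707.
After the shift, demand is Qd = 1760 - 3p and supply is Qs = 6p - 1858.
Setting them equal: 1760 - 3p = 6p - 1858 → 3618 = 9p, so p = 402 and Q = 554.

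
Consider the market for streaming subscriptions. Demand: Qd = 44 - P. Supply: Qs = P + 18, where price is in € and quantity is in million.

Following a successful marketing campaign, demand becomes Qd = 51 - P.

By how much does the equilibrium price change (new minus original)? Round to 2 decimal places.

Initially, 44 - P = P + 18, so 26 = 2P and P = 13, Q = 31.
After the shift, demand is Qd = 51 - P and supply is Qs = P + 18.
Setting them equal: 51 - P = P + 18 → 33 = 2P, so P = 16.5 and Q = 34.5.
ΔP = 16.5 − 13 = +3.50.

+3.50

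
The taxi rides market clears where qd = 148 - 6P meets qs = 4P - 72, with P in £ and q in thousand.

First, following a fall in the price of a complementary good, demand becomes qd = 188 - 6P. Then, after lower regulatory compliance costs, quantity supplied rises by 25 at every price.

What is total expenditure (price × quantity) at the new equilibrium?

1104.5

Before the shock: 148 - 6P = 4P - 72 ⇒ 220 = 10P ⇒ P = 22, q = 16.
The shock moves the curves to qd = 188 - 6P and qs = 4P - 47.
New equilibrium: 188 - 6P = 4P - 47 ⇒ 235 = 10P ⇒ P = 23.5, q = 47.
New expenditure = 23.5 × 47 = 1104.5.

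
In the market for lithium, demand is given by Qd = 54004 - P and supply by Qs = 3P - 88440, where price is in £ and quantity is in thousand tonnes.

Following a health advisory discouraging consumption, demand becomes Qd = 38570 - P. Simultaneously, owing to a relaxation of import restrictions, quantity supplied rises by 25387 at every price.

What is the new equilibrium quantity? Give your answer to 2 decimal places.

13164.25

Initially, 54004 - P = 3P - 88440, so 142444 = 4P and P = 35611, Q = 18393.
The new curves are Qd = 38570 - P (demand) and Qs = 3P - 63053 (supply).
New equilibrium: 38570 - P = 3P - 63053 ⇒ 101623 = 4P ⇒ P = 25405.75, Q = 13164.25.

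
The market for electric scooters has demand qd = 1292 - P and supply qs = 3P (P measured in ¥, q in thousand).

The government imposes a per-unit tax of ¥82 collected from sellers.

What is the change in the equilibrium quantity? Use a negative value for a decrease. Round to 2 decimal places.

Solve the original market: 1292 - P = 3P, hence P = 323 and q = 969.
Since sellers keep the price net of the tax, the effective supply curve becomes qs = 3P - 246.
Clearing the new market: 1292 - P = 3P - 246, so P = 384.5 and q = 907.5.
Δq = 907.5 − 969 = -61.50.

-61.50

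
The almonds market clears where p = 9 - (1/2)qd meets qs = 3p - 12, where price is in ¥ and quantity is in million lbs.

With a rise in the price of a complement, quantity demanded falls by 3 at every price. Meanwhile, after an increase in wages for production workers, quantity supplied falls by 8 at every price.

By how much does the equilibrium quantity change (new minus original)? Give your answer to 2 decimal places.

Original equilibrium: 18 - 2p = 3p - 12 gives 30 = 5p, so p = 6 and q = 6.
The shock moves the curves to qd = 15 - 2p and qs = 3p - 20.
New equilibrium: 15 - 2p = 3p - 20 ⇒ 35 = 5p ⇒ p = 7, q = 1.
Δq = 1 − 6 = -5.00.

-5.00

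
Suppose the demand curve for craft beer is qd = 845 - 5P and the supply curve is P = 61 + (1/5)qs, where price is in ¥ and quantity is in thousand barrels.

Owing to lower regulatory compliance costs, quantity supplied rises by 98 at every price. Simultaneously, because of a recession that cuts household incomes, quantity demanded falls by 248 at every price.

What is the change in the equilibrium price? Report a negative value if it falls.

-34.6

Original equilibrium: 845 - 5P = 5P - 305 gives 1150 = 10P, so P = 115 and q = 270.
The shock moves the curves to qd = 597 - 5P and qs = 5P - 207.
Setting them equal: 597 - 5P = 5P - 207 → 804 = 10P, so P = 80.4 and q = 195.
ΔP = 80.4 − 115 = -34.6.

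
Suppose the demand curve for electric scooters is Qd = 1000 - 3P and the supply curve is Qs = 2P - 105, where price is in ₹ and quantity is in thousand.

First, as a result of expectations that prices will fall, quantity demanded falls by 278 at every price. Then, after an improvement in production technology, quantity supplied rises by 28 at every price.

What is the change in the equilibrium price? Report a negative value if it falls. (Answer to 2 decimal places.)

-61.20

Before the shock: 1000 - 3P = 2P - 105 ⇒ 1105 = 5P ⇒ P = 221, Q = 337.
The new curves are Qd = 722 - 3P (demand) and Qs = 2P - 77 (supply).
Clearing the new market: 722 - 3P = 2P - 77, so P = 159.8 and Q = 242.6.
ΔP = 159.8 − 221 = -61.20.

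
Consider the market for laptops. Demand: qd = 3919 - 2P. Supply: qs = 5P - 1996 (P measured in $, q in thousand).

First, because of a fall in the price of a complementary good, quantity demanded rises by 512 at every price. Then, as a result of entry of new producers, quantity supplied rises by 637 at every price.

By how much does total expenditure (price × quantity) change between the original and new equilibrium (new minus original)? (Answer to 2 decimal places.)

+413234.39

Initially, 3919 - 2P = 5P - 1996, so 5915 = 7P and P = 845, q = 2229.
The new curves are qd = 4431 - 2P (demand) and qs = 5P - 1359 (supply).
Equate the new curves: 4431 - 2P = 5P - 1359, giving 5790 = 7P, P = 5790/7 ≈ 827.1429, q = 19437/7 ≈ 2776.7143.
Expenditure moves from 845×2229 = 1883505 to 827.1429×2776.7143 = 2296739.3878; change = +413234.39.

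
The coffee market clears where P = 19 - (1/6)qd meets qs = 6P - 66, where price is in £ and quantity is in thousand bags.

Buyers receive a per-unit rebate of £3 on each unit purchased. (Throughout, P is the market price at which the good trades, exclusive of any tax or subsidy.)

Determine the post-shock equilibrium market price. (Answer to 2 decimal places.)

Solve the original market: 114 - 6P = 6P - 66, hence P = 15 and q = 24.
Since buyers' out-of-pocket price is the market price minus the rebate, the effective demand curve becomes qd = 132 - 6P.
Clearing the new market: 132 - 6P = 6P - 66, so P = 16.5 and q = 33.

16.50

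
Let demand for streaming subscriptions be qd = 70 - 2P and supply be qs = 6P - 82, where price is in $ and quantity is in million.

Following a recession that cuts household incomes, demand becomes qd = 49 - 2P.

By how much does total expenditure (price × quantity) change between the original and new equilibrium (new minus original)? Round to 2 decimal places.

-341.91

Original equilibrium: 70 - 2P = 6P - 82 gives 152 = 8P, so P = 19 and q = 32.
With the change applied: demand qd = 49 - 2P, supply qs = 6P - 82.
Equate the new curves: 49 - 2P = 6P - 82, giving 131 = 8P, P = 16.375, q = 16.25.
Expenditure moves from 19×32 = 608 to 16.375×16.25 = 266.09375; change = -341.91.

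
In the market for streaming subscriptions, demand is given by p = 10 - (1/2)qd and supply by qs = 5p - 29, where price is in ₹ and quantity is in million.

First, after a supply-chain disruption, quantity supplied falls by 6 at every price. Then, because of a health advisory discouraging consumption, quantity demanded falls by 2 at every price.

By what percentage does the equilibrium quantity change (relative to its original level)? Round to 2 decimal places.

Original equilibrium: 20 - 2p = 5p - 29 gives 49 = 7p, so p = 7 and q = 6.
The shock moves the curves to qd = 18 - 2p and qs = 5p - 35.
Setting them equal: 18 - 2p = 5p - 35 → 53 = 7p, so p = 53/7 ≈ 7.5714 and q = 20/7 ≈ 2.8571.
%Δq = (2.8571 − 6) / 6 × 100 = -52.38%.

-52.38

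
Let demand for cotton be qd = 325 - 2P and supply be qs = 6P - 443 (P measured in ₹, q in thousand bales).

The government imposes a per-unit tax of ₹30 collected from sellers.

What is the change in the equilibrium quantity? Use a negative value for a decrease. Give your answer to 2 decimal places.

-45.00

Before the shock: 325 - 2P = 6P - 443 ⇒ 768 = 8P ⇒ P = 96, q = 133.
Since sellers keep the price net of the tax, the effective supply curve becomes qs = 6P - 623.
New equilibrium: 325 - 2P = 6P - 623 ⇒ 948 = 8P ⇒ P = 118.5, q = 88.
Δq = 88 − 133 = -45.00.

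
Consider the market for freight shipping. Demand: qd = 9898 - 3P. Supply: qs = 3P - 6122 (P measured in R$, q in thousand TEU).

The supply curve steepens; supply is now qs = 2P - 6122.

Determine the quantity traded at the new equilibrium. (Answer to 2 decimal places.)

286.00

Initially, 9898 - 3P = 3P - 6122, so 16020 = 6P and P = 2670, q = 1888.
After the shift, demand is qd = 9898 - 3P and supply is qs = 2P - 6122.
New equilibrium: 9898 - 3P = 2P - 6122 ⇒ 16020 = 5P ⇒ P = 3204, q = 286.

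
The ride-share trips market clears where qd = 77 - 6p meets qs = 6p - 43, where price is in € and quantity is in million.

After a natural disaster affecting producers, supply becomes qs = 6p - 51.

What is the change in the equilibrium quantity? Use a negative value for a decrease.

Original equilibrium: 77 - 6p = 6p - 43 gives 120 = 12p, so p = 10 and q = 17.
With the change applied: demand qd = 77 - 6p, supply qs = 6p - 51.
Equate the new curves: 77 - 6p = 6p - 51, giving 128 = 12p, p = 32/3 ≈ 10.6667, q = 13.
Δq = 13 − 17 = -4.

-4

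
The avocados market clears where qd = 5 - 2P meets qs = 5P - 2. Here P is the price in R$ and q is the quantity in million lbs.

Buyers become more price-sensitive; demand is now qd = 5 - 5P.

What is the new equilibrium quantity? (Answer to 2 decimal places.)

1.50

Before the shock: 5 - 2P = 5P - 2 ⇒ 7 = 7P ⇒ P = 1, q = 3.
The shock moves the curves to qd = 5 - 5P and qs = 5P - 2.
Equate the new curves: 5 - 5P = 5P - 2, giving 7 = 10P, P = 0.7, q = 1.5.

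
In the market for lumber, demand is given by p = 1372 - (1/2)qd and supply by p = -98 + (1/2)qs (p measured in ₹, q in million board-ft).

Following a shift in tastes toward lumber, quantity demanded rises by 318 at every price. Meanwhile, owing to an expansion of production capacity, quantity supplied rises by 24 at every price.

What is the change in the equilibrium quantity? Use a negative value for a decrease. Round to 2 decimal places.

+171.00

Original equilibrium: 2744 - 2p = 2p + 196 gives 2548 = 4p, so p = 637 and q = 1470.
The new curves are qd = 3062 - 2p (demand) and qs = 2p + 220 (supply).
Equate the new curves: 3062 - 2p = 2p + 220, giving 2842 = 4p, p = 710.5, q = 1641.
Δq = 1641 − 1470 = +171.00.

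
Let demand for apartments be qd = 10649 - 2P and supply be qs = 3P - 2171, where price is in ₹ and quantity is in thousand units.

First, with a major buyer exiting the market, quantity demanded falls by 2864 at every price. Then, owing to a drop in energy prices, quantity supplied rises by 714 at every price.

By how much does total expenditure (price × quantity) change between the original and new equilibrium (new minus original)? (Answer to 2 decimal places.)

-6599215.12

Before the shock: 10649 - 2P = 3P - 2171 ⇒ 12820 = 5P ⇒ P = 2564, q = 5521.
With the change applied: demand qd = 7785 - 2P, supply qs = 3P - 1457.
Equate the new curves: 7785 - 2P = 3P - 1457, giving 9242 = 5P, P = 1848.4, q = 4088.2.
Expenditure moves from 2564×5521 = 14155844 to 1848.4×4088.2 = 7556628.88; change = -6599215.12.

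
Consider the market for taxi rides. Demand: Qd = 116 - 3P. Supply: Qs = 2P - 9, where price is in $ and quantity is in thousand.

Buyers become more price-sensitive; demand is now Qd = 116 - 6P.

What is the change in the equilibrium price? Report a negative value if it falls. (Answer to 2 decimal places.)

-9.38

Before the shock: 116 - 3P = 2P - 9 ⇒ 125 = 5P ⇒ P = 25, Q = 41.
The shock moves the curves to Qd = 116 - 6P and Qs = 2P - 9.
Equate the new curves: 116 - 6P = 2P - 9, giving 125 = 8P, P = 15.625, Q = 22.25.
ΔP = 15.625 − 25 = -9.38.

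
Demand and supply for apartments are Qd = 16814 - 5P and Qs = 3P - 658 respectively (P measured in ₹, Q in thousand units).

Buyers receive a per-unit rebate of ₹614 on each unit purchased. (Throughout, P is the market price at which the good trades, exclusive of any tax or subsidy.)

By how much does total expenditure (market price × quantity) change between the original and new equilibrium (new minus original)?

Before the shock: 16814 - 5P = 3P - 658 ⇒ 17472 = 8P ⇒ P = 2184, Q = 5894.
Since buyers' out-of-pocket price is the market price minus the rebate, the effective demand curve becomes Qd = 19884 - 5P.
Equate the new curves: 19884 - 5P = 3P - 658, giving 20542 = 8P, P = 2567.75, Q = 7045.25.
Expenditure moves from 2184×5894 = 12872496 to 2567.75×7045.25 = 18090440.6875; change = +5217944.6875.

+5217944.6875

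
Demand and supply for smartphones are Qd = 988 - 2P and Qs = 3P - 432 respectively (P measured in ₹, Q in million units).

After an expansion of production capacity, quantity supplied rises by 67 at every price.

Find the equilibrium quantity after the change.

Before the shock: 988 - 2P = 3P - 432 ⇒ 1420 = 5P ⇒ P = 284, Q = 420.
The shock moves the curves to Qd = 988 - 2P and Qs = 3P - 365.
Setting them equal: 988 - 2P = 3P - 365 → 1353 = 5P, so P = 270.6 and Q = 446.8.

446.8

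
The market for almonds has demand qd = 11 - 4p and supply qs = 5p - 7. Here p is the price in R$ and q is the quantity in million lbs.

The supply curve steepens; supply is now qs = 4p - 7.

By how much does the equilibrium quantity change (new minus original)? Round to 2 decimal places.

-1.00

Initially, 11 - 4p = 5p - 7, so 18 = 9p and p = 2, q = 3.
The new curves are qd = 11 - 4p (demand) and qs = 4p - 7 (supply).
Equate the new curves: 11 - 4p = 4p - 7, giving 18 = 8p, p = 2.25, q = 2.
Δq = 2 − 3 = -1.00.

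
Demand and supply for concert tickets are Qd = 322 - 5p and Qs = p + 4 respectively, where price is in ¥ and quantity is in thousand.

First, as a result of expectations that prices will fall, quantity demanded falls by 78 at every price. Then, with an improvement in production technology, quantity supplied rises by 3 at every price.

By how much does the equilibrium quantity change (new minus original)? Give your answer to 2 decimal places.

-10.50

Original equilibrium: 322 - 5p = p + 4 gives 318 = 6p, so p = 53 and Q = 57.
With the change applied: demand Qd = 244 - 5p, supply Qs = p + 7.
Setting them equal: 244 - 5p = p + 7 → 237 = 6p, so p = 39.5 and Q = 46.5.
ΔQ = 46.5 − 57 = -10.50.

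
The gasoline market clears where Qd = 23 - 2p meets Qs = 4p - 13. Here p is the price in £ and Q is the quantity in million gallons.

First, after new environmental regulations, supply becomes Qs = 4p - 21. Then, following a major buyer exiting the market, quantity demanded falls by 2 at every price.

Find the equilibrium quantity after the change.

7

Before the shock: 23 - 2p = 4p - 13 ⇒ 36 = 6p ⇒ p = 6, Q = 11.
The shock moves the curves to Qd = 21 - 2p and Qs = 4p - 21.
New equilibrium: 21 - 2p = 4p - 21 ⇒ 42 = 6p ⇒ p = 7, Q = 7.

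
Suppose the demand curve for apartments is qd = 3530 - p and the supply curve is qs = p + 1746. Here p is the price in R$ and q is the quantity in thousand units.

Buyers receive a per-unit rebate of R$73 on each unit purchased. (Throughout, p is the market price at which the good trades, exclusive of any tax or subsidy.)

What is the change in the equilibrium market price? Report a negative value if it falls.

+36.5

Initially, 3530 - p = p + 1746, so 1784 = 2p and p = 892, q = 2638.
Since buyers' out-of-pocket price is the market price minus the rebate, the effective demand curve becomes qd = 3603 - p.
New equilibrium: 3603 - p = p + 1746 ⇒ 1857 = 2p ⇒ p = 928.5, q = 2674.5.
Δp = 928.5 − 892 = +36.5.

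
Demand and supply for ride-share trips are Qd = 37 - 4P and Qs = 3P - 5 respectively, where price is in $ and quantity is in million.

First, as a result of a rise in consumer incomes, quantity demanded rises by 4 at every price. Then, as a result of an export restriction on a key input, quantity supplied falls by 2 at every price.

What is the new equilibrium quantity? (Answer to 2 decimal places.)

13.57

Original equilibrium: 37 - 4P = 3P - 5 gives 42 = 7P, so P = 6 and Q = 13.
The shock moves the curves to Qd = 41 - 4P and Qs = 3P - 7.
Equate the new curves: 41 - 4P = 3P - 7, giving 48 = 7P, P = 48/7 ≈ 6.8571, Q = 95/7 ≈ 13.5714.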